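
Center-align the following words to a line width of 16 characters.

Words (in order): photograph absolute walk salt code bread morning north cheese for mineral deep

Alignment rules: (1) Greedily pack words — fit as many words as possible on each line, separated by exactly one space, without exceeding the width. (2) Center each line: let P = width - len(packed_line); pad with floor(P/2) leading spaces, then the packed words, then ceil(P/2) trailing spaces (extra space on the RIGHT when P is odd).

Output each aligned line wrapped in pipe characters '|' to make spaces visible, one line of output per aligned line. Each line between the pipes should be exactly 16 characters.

Answer: |   photograph   |
| absolute walk  |
|salt code bread |
| morning north  |
|   cheese for   |
|  mineral deep  |

Derivation:
Line 1: ['photograph'] (min_width=10, slack=6)
Line 2: ['absolute', 'walk'] (min_width=13, slack=3)
Line 3: ['salt', 'code', 'bread'] (min_width=15, slack=1)
Line 4: ['morning', 'north'] (min_width=13, slack=3)
Line 5: ['cheese', 'for'] (min_width=10, slack=6)
Line 6: ['mineral', 'deep'] (min_width=12, slack=4)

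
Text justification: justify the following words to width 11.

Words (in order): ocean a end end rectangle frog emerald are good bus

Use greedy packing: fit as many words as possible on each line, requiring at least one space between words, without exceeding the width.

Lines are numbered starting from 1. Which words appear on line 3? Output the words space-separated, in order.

Answer: rectangle

Derivation:
Line 1: ['ocean', 'a', 'end'] (min_width=11, slack=0)
Line 2: ['end'] (min_width=3, slack=8)
Line 3: ['rectangle'] (min_width=9, slack=2)
Line 4: ['frog'] (min_width=4, slack=7)
Line 5: ['emerald', 'are'] (min_width=11, slack=0)
Line 6: ['good', 'bus'] (min_width=8, slack=3)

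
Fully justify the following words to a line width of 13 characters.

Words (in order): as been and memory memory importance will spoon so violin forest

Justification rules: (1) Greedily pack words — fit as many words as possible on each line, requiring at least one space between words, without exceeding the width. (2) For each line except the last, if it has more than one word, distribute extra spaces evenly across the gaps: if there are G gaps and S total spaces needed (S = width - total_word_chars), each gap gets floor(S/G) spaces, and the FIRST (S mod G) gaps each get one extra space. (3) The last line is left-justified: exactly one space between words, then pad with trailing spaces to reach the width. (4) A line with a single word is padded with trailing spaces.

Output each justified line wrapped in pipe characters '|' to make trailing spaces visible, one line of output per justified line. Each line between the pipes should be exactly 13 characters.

Answer: |as  been  and|
|memory memory|
|importance   |
|will spoon so|
|violin forest|

Derivation:
Line 1: ['as', 'been', 'and'] (min_width=11, slack=2)
Line 2: ['memory', 'memory'] (min_width=13, slack=0)
Line 3: ['importance'] (min_width=10, slack=3)
Line 4: ['will', 'spoon', 'so'] (min_width=13, slack=0)
Line 5: ['violin', 'forest'] (min_width=13, slack=0)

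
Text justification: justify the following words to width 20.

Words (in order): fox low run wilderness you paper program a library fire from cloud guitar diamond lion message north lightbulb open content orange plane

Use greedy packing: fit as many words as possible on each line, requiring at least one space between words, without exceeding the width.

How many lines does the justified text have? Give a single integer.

Line 1: ['fox', 'low', 'run'] (min_width=11, slack=9)
Line 2: ['wilderness', 'you', 'paper'] (min_width=20, slack=0)
Line 3: ['program', 'a', 'library'] (min_width=17, slack=3)
Line 4: ['fire', 'from', 'cloud'] (min_width=15, slack=5)
Line 5: ['guitar', 'diamond', 'lion'] (min_width=19, slack=1)
Line 6: ['message', 'north'] (min_width=13, slack=7)
Line 7: ['lightbulb', 'open'] (min_width=14, slack=6)
Line 8: ['content', 'orange', 'plane'] (min_width=20, slack=0)
Total lines: 8

Answer: 8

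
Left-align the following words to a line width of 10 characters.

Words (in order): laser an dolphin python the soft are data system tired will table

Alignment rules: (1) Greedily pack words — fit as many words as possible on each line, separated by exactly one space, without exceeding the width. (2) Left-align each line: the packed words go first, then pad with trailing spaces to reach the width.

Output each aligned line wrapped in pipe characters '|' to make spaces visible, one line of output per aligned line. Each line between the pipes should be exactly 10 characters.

Line 1: ['laser', 'an'] (min_width=8, slack=2)
Line 2: ['dolphin'] (min_width=7, slack=3)
Line 3: ['python', 'the'] (min_width=10, slack=0)
Line 4: ['soft', 'are'] (min_width=8, slack=2)
Line 5: ['data'] (min_width=4, slack=6)
Line 6: ['system'] (min_width=6, slack=4)
Line 7: ['tired', 'will'] (min_width=10, slack=0)
Line 8: ['table'] (min_width=5, slack=5)

Answer: |laser an  |
|dolphin   |
|python the|
|soft are  |
|data      |
|system    |
|tired will|
|table     |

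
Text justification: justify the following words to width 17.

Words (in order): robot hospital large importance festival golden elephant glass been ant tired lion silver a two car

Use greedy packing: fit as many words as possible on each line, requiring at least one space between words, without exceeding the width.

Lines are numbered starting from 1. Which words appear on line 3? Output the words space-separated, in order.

Answer: festival golden

Derivation:
Line 1: ['robot', 'hospital'] (min_width=14, slack=3)
Line 2: ['large', 'importance'] (min_width=16, slack=1)
Line 3: ['festival', 'golden'] (min_width=15, slack=2)
Line 4: ['elephant', 'glass'] (min_width=14, slack=3)
Line 5: ['been', 'ant', 'tired'] (min_width=14, slack=3)
Line 6: ['lion', 'silver', 'a', 'two'] (min_width=17, slack=0)
Line 7: ['car'] (min_width=3, slack=14)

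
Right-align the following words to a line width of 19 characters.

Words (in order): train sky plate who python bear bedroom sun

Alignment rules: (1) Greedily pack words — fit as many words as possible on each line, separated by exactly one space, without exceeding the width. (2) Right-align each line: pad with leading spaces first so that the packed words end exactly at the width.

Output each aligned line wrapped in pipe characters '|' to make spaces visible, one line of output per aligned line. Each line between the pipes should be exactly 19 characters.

Line 1: ['train', 'sky', 'plate', 'who'] (min_width=19, slack=0)
Line 2: ['python', 'bear', 'bedroom'] (min_width=19, slack=0)
Line 3: ['sun'] (min_width=3, slack=16)

Answer: |train sky plate who|
|python bear bedroom|
|                sun|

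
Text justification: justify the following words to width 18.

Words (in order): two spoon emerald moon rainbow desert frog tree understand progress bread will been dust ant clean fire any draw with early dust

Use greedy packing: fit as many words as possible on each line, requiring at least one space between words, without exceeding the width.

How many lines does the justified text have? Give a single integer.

Line 1: ['two', 'spoon', 'emerald'] (min_width=17, slack=1)
Line 2: ['moon', 'rainbow'] (min_width=12, slack=6)
Line 3: ['desert', 'frog', 'tree'] (min_width=16, slack=2)
Line 4: ['understand'] (min_width=10, slack=8)
Line 5: ['progress', 'bread'] (min_width=14, slack=4)
Line 6: ['will', 'been', 'dust', 'ant'] (min_width=18, slack=0)
Line 7: ['clean', 'fire', 'any'] (min_width=14, slack=4)
Line 8: ['draw', 'with', 'early'] (min_width=15, slack=3)
Line 9: ['dust'] (min_width=4, slack=14)
Total lines: 9

Answer: 9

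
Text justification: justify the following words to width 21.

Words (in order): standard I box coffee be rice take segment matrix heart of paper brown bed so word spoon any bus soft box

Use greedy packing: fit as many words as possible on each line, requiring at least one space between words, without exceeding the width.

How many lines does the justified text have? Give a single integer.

Answer: 6

Derivation:
Line 1: ['standard', 'I', 'box', 'coffee'] (min_width=21, slack=0)
Line 2: ['be', 'rice', 'take', 'segment'] (min_width=20, slack=1)
Line 3: ['matrix', 'heart', 'of', 'paper'] (min_width=21, slack=0)
Line 4: ['brown', 'bed', 'so', 'word'] (min_width=17, slack=4)
Line 5: ['spoon', 'any', 'bus', 'soft'] (min_width=18, slack=3)
Line 6: ['box'] (min_width=3, slack=18)
Total lines: 6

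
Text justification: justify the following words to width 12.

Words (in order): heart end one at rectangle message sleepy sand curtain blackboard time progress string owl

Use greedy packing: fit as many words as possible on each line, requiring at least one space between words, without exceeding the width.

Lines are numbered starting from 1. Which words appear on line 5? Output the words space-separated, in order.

Answer: sleepy sand

Derivation:
Line 1: ['heart', 'end'] (min_width=9, slack=3)
Line 2: ['one', 'at'] (min_width=6, slack=6)
Line 3: ['rectangle'] (min_width=9, slack=3)
Line 4: ['message'] (min_width=7, slack=5)
Line 5: ['sleepy', 'sand'] (min_width=11, slack=1)
Line 6: ['curtain'] (min_width=7, slack=5)
Line 7: ['blackboard'] (min_width=10, slack=2)
Line 8: ['time'] (min_width=4, slack=8)
Line 9: ['progress'] (min_width=8, slack=4)
Line 10: ['string', 'owl'] (min_width=10, slack=2)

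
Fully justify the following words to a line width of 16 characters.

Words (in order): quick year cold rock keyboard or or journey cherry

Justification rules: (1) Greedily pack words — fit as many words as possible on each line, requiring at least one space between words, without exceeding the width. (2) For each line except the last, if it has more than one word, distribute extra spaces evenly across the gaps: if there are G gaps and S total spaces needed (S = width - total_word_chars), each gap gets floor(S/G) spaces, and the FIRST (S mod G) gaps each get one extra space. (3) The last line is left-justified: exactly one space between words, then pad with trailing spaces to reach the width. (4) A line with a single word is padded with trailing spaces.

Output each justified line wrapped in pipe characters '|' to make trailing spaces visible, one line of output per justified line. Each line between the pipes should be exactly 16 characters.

Answer: |quick  year cold|
|rock keyboard or|
|or       journey|
|cherry          |

Derivation:
Line 1: ['quick', 'year', 'cold'] (min_width=15, slack=1)
Line 2: ['rock', 'keyboard', 'or'] (min_width=16, slack=0)
Line 3: ['or', 'journey'] (min_width=10, slack=6)
Line 4: ['cherry'] (min_width=6, slack=10)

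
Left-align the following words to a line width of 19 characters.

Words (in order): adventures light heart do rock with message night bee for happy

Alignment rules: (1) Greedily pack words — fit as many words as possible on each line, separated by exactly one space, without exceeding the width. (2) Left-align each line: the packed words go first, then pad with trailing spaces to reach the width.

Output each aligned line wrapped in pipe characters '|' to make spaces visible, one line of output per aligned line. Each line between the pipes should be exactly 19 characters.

Line 1: ['adventures', 'light'] (min_width=16, slack=3)
Line 2: ['heart', 'do', 'rock', 'with'] (min_width=18, slack=1)
Line 3: ['message', 'night', 'bee'] (min_width=17, slack=2)
Line 4: ['for', 'happy'] (min_width=9, slack=10)

Answer: |adventures light   |
|heart do rock with |
|message night bee  |
|for happy          |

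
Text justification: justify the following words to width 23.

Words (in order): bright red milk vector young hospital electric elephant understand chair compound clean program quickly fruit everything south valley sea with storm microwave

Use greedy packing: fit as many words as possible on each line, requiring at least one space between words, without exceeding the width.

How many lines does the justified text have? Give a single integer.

Line 1: ['bright', 'red', 'milk', 'vector'] (min_width=22, slack=1)
Line 2: ['young', 'hospital', 'electric'] (min_width=23, slack=0)
Line 3: ['elephant', 'understand'] (min_width=19, slack=4)
Line 4: ['chair', 'compound', 'clean'] (min_width=20, slack=3)
Line 5: ['program', 'quickly', 'fruit'] (min_width=21, slack=2)
Line 6: ['everything', 'south', 'valley'] (min_width=23, slack=0)
Line 7: ['sea', 'with', 'storm'] (min_width=14, slack=9)
Line 8: ['microwave'] (min_width=9, slack=14)
Total lines: 8

Answer: 8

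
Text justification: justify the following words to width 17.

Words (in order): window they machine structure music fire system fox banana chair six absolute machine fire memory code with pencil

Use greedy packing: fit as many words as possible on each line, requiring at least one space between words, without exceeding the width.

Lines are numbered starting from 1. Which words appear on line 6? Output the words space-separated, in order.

Answer: machine fire

Derivation:
Line 1: ['window', 'they'] (min_width=11, slack=6)
Line 2: ['machine', 'structure'] (min_width=17, slack=0)
Line 3: ['music', 'fire', 'system'] (min_width=17, slack=0)
Line 4: ['fox', 'banana', 'chair'] (min_width=16, slack=1)
Line 5: ['six', 'absolute'] (min_width=12, slack=5)
Line 6: ['machine', 'fire'] (min_width=12, slack=5)
Line 7: ['memory', 'code', 'with'] (min_width=16, slack=1)
Line 8: ['pencil'] (min_width=6, slack=11)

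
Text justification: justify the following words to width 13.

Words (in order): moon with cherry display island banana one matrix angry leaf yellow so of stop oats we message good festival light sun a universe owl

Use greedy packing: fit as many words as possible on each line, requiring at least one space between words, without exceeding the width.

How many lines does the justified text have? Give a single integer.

Answer: 12

Derivation:
Line 1: ['moon', 'with'] (min_width=9, slack=4)
Line 2: ['cherry'] (min_width=6, slack=7)
Line 3: ['display'] (min_width=7, slack=6)
Line 4: ['island', 'banana'] (min_width=13, slack=0)
Line 5: ['one', 'matrix'] (min_width=10, slack=3)
Line 6: ['angry', 'leaf'] (min_width=10, slack=3)
Line 7: ['yellow', 'so', 'of'] (min_width=12, slack=1)
Line 8: ['stop', 'oats', 'we'] (min_width=12, slack=1)
Line 9: ['message', 'good'] (min_width=12, slack=1)
Line 10: ['festival'] (min_width=8, slack=5)
Line 11: ['light', 'sun', 'a'] (min_width=11, slack=2)
Line 12: ['universe', 'owl'] (min_width=12, slack=1)
Total lines: 12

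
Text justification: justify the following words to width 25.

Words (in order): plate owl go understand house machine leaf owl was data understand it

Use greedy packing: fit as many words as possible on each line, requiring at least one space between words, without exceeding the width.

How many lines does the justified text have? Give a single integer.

Line 1: ['plate', 'owl', 'go', 'understand'] (min_width=23, slack=2)
Line 2: ['house', 'machine', 'leaf', 'owl'] (min_width=22, slack=3)
Line 3: ['was', 'data', 'understand', 'it'] (min_width=22, slack=3)
Total lines: 3

Answer: 3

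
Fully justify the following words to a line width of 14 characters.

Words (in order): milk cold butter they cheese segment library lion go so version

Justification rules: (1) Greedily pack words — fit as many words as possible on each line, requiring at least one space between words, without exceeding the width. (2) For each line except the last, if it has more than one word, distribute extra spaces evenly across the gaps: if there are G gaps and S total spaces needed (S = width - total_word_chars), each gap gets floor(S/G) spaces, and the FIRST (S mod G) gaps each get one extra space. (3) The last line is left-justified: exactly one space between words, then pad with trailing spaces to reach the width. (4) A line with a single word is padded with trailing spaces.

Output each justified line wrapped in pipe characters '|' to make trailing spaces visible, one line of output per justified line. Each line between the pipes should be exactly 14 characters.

Line 1: ['milk', 'cold'] (min_width=9, slack=5)
Line 2: ['butter', 'they'] (min_width=11, slack=3)
Line 3: ['cheese', 'segment'] (min_width=14, slack=0)
Line 4: ['library', 'lion'] (min_width=12, slack=2)
Line 5: ['go', 'so', 'version'] (min_width=13, slack=1)

Answer: |milk      cold|
|butter    they|
|cheese segment|
|library   lion|
|go so version |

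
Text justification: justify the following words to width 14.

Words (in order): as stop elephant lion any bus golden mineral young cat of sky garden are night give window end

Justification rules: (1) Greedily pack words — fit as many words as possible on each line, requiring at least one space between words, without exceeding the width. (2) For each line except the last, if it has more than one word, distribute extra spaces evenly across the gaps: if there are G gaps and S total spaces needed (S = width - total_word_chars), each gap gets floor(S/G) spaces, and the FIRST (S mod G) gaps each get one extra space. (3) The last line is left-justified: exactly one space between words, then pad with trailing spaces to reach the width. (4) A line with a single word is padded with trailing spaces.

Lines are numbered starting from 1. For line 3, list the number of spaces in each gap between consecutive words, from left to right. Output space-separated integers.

Line 1: ['as', 'stop'] (min_width=7, slack=7)
Line 2: ['elephant', 'lion'] (min_width=13, slack=1)
Line 3: ['any', 'bus', 'golden'] (min_width=14, slack=0)
Line 4: ['mineral', 'young'] (min_width=13, slack=1)
Line 5: ['cat', 'of', 'sky'] (min_width=10, slack=4)
Line 6: ['garden', 'are'] (min_width=10, slack=4)
Line 7: ['night', 'give'] (min_width=10, slack=4)
Line 8: ['window', 'end'] (min_width=10, slack=4)

Answer: 1 1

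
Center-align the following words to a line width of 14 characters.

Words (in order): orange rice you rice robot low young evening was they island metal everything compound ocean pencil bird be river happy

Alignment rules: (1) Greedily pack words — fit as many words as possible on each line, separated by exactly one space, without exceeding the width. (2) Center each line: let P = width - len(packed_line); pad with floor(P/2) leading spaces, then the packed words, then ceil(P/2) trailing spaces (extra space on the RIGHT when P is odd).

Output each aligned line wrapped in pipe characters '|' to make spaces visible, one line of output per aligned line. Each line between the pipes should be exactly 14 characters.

Line 1: ['orange', 'rice'] (min_width=11, slack=3)
Line 2: ['you', 'rice', 'robot'] (min_width=14, slack=0)
Line 3: ['low', 'young'] (min_width=9, slack=5)
Line 4: ['evening', 'was'] (min_width=11, slack=3)
Line 5: ['they', 'island'] (min_width=11, slack=3)
Line 6: ['metal'] (min_width=5, slack=9)
Line 7: ['everything'] (min_width=10, slack=4)
Line 8: ['compound', 'ocean'] (min_width=14, slack=0)
Line 9: ['pencil', 'bird', 'be'] (min_width=14, slack=0)
Line 10: ['river', 'happy'] (min_width=11, slack=3)

Answer: | orange rice  |
|you rice robot|
|  low young   |
| evening was  |
| they island  |
|    metal     |
|  everything  |
|compound ocean|
|pencil bird be|
| river happy  |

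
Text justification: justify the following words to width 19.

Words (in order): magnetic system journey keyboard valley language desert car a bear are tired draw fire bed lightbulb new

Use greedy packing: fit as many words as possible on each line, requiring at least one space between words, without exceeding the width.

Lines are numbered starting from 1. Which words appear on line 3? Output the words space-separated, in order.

Answer: valley language

Derivation:
Line 1: ['magnetic', 'system'] (min_width=15, slack=4)
Line 2: ['journey', 'keyboard'] (min_width=16, slack=3)
Line 3: ['valley', 'language'] (min_width=15, slack=4)
Line 4: ['desert', 'car', 'a', 'bear'] (min_width=17, slack=2)
Line 5: ['are', 'tired', 'draw', 'fire'] (min_width=19, slack=0)
Line 6: ['bed', 'lightbulb', 'new'] (min_width=17, slack=2)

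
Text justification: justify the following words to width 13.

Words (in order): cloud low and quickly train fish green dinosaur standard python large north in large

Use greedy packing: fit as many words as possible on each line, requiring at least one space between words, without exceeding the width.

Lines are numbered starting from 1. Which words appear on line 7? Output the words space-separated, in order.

Answer: north in

Derivation:
Line 1: ['cloud', 'low', 'and'] (min_width=13, slack=0)
Line 2: ['quickly', 'train'] (min_width=13, slack=0)
Line 3: ['fish', 'green'] (min_width=10, slack=3)
Line 4: ['dinosaur'] (min_width=8, slack=5)
Line 5: ['standard'] (min_width=8, slack=5)
Line 6: ['python', 'large'] (min_width=12, slack=1)
Line 7: ['north', 'in'] (min_width=8, slack=5)
Line 8: ['large'] (min_width=5, slack=8)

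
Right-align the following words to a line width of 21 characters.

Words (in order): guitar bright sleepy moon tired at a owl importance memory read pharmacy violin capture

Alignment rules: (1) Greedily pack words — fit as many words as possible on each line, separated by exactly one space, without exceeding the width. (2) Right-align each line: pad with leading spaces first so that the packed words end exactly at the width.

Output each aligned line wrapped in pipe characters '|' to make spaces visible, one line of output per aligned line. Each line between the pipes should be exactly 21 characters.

Answer: | guitar bright sleepy|
|  moon tired at a owl|
|    importance memory|
| read pharmacy violin|
|              capture|

Derivation:
Line 1: ['guitar', 'bright', 'sleepy'] (min_width=20, slack=1)
Line 2: ['moon', 'tired', 'at', 'a', 'owl'] (min_width=19, slack=2)
Line 3: ['importance', 'memory'] (min_width=17, slack=4)
Line 4: ['read', 'pharmacy', 'violin'] (min_width=20, slack=1)
Line 5: ['capture'] (min_width=7, slack=14)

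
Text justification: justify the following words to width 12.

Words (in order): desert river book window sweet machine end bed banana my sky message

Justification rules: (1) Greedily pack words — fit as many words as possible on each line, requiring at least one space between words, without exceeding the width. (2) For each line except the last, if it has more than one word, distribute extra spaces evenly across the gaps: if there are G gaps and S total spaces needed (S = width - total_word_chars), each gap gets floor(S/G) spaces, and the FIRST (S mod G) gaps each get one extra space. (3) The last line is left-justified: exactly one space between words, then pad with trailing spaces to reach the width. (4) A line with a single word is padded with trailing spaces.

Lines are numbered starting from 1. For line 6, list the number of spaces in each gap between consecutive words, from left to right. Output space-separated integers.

Line 1: ['desert', 'river'] (min_width=12, slack=0)
Line 2: ['book', 'window'] (min_width=11, slack=1)
Line 3: ['sweet'] (min_width=5, slack=7)
Line 4: ['machine', 'end'] (min_width=11, slack=1)
Line 5: ['bed', 'banana'] (min_width=10, slack=2)
Line 6: ['my', 'sky'] (min_width=6, slack=6)
Line 7: ['message'] (min_width=7, slack=5)

Answer: 7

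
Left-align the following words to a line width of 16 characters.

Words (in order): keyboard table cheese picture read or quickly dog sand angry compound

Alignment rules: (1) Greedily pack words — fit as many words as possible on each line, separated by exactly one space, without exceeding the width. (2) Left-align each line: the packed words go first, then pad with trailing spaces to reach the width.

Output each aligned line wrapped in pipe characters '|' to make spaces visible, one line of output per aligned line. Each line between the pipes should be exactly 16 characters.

Line 1: ['keyboard', 'table'] (min_width=14, slack=2)
Line 2: ['cheese', 'picture'] (min_width=14, slack=2)
Line 3: ['read', 'or', 'quickly'] (min_width=15, slack=1)
Line 4: ['dog', 'sand', 'angry'] (min_width=14, slack=2)
Line 5: ['compound'] (min_width=8, slack=8)

Answer: |keyboard table  |
|cheese picture  |
|read or quickly |
|dog sand angry  |
|compound        |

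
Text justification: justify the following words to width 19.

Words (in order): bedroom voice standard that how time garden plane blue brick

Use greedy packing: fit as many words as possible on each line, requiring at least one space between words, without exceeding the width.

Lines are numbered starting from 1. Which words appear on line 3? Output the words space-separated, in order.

Answer: time garden plane

Derivation:
Line 1: ['bedroom', 'voice'] (min_width=13, slack=6)
Line 2: ['standard', 'that', 'how'] (min_width=17, slack=2)
Line 3: ['time', 'garden', 'plane'] (min_width=17, slack=2)
Line 4: ['blue', 'brick'] (min_width=10, slack=9)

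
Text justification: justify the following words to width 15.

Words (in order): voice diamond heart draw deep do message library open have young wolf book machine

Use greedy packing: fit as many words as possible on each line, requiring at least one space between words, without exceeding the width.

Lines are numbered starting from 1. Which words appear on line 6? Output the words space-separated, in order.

Answer: book machine

Derivation:
Line 1: ['voice', 'diamond'] (min_width=13, slack=2)
Line 2: ['heart', 'draw', 'deep'] (min_width=15, slack=0)
Line 3: ['do', 'message'] (min_width=10, slack=5)
Line 4: ['library', 'open'] (min_width=12, slack=3)
Line 5: ['have', 'young', 'wolf'] (min_width=15, slack=0)
Line 6: ['book', 'machine'] (min_width=12, slack=3)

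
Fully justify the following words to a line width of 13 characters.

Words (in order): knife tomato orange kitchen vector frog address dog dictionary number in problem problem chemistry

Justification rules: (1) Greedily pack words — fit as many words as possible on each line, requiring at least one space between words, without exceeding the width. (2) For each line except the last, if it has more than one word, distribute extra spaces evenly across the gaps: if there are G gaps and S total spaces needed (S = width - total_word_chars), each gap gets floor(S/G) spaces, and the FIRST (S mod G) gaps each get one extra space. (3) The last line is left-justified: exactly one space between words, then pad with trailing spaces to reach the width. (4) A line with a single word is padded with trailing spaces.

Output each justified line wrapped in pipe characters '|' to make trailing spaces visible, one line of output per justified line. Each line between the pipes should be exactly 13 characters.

Answer: |knife  tomato|
|orange       |
|kitchen      |
|vector   frog|
|address   dog|
|dictionary   |
|number     in|
|problem      |
|problem      |
|chemistry    |

Derivation:
Line 1: ['knife', 'tomato'] (min_width=12, slack=1)
Line 2: ['orange'] (min_width=6, slack=7)
Line 3: ['kitchen'] (min_width=7, slack=6)
Line 4: ['vector', 'frog'] (min_width=11, slack=2)
Line 5: ['address', 'dog'] (min_width=11, slack=2)
Line 6: ['dictionary'] (min_width=10, slack=3)
Line 7: ['number', 'in'] (min_width=9, slack=4)
Line 8: ['problem'] (min_width=7, slack=6)
Line 9: ['problem'] (min_width=7, slack=6)
Line 10: ['chemistry'] (min_width=9, slack=4)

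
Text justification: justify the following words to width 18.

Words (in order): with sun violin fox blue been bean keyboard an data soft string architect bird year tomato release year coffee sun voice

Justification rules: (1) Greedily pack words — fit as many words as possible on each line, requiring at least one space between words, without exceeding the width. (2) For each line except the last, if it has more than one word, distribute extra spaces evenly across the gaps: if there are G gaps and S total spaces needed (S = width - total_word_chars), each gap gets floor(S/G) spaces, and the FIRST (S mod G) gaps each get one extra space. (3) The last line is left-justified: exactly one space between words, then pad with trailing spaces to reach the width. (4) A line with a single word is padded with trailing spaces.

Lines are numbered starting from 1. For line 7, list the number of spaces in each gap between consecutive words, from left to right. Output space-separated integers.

Line 1: ['with', 'sun', 'violin'] (min_width=15, slack=3)
Line 2: ['fox', 'blue', 'been', 'bean'] (min_width=18, slack=0)
Line 3: ['keyboard', 'an', 'data'] (min_width=16, slack=2)
Line 4: ['soft', 'string'] (min_width=11, slack=7)
Line 5: ['architect', 'bird'] (min_width=14, slack=4)
Line 6: ['year', 'tomato'] (min_width=11, slack=7)
Line 7: ['release', 'year'] (min_width=12, slack=6)
Line 8: ['coffee', 'sun', 'voice'] (min_width=16, slack=2)

Answer: 7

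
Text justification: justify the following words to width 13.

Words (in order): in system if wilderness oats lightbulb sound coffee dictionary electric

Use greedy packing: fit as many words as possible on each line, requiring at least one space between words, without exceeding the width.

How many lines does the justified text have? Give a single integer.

Answer: 7

Derivation:
Line 1: ['in', 'system', 'if'] (min_width=12, slack=1)
Line 2: ['wilderness'] (min_width=10, slack=3)
Line 3: ['oats'] (min_width=4, slack=9)
Line 4: ['lightbulb'] (min_width=9, slack=4)
Line 5: ['sound', 'coffee'] (min_width=12, slack=1)
Line 6: ['dictionary'] (min_width=10, slack=3)
Line 7: ['electric'] (min_width=8, slack=5)
Total lines: 7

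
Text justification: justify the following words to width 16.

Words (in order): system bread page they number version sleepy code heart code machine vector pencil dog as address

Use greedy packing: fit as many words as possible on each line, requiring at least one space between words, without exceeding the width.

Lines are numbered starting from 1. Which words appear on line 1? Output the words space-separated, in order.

Line 1: ['system', 'bread'] (min_width=12, slack=4)
Line 2: ['page', 'they', 'number'] (min_width=16, slack=0)
Line 3: ['version', 'sleepy'] (min_width=14, slack=2)
Line 4: ['code', 'heart', 'code'] (min_width=15, slack=1)
Line 5: ['machine', 'vector'] (min_width=14, slack=2)
Line 6: ['pencil', 'dog', 'as'] (min_width=13, slack=3)
Line 7: ['address'] (min_width=7, slack=9)

Answer: system bread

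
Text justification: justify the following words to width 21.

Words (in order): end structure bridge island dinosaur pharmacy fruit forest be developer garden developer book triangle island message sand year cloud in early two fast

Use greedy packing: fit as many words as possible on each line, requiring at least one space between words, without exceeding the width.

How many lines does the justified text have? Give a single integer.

Answer: 9

Derivation:
Line 1: ['end', 'structure', 'bridge'] (min_width=20, slack=1)
Line 2: ['island', 'dinosaur'] (min_width=15, slack=6)
Line 3: ['pharmacy', 'fruit', 'forest'] (min_width=21, slack=0)
Line 4: ['be', 'developer', 'garden'] (min_width=19, slack=2)
Line 5: ['developer', 'book'] (min_width=14, slack=7)
Line 6: ['triangle', 'island'] (min_width=15, slack=6)
Line 7: ['message', 'sand', 'year'] (min_width=17, slack=4)
Line 8: ['cloud', 'in', 'early', 'two'] (min_width=18, slack=3)
Line 9: ['fast'] (min_width=4, slack=17)
Total lines: 9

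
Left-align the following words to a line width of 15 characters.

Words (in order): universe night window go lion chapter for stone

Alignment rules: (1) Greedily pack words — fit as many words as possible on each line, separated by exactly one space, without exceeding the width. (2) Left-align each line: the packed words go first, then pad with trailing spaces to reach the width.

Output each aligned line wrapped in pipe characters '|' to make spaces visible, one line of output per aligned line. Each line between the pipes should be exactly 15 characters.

Answer: |universe night |
|window go lion |
|chapter for    |
|stone          |

Derivation:
Line 1: ['universe', 'night'] (min_width=14, slack=1)
Line 2: ['window', 'go', 'lion'] (min_width=14, slack=1)
Line 3: ['chapter', 'for'] (min_width=11, slack=4)
Line 4: ['stone'] (min_width=5, slack=10)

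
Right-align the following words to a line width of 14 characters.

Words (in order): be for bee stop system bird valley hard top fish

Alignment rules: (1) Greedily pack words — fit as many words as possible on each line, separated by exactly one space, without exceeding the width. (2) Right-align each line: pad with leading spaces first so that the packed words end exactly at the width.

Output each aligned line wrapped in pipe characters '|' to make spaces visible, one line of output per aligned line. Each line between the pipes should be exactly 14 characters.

Line 1: ['be', 'for', 'bee'] (min_width=10, slack=4)
Line 2: ['stop', 'system'] (min_width=11, slack=3)
Line 3: ['bird', 'valley'] (min_width=11, slack=3)
Line 4: ['hard', 'top', 'fish'] (min_width=13, slack=1)

Answer: |    be for bee|
|   stop system|
|   bird valley|
| hard top fish|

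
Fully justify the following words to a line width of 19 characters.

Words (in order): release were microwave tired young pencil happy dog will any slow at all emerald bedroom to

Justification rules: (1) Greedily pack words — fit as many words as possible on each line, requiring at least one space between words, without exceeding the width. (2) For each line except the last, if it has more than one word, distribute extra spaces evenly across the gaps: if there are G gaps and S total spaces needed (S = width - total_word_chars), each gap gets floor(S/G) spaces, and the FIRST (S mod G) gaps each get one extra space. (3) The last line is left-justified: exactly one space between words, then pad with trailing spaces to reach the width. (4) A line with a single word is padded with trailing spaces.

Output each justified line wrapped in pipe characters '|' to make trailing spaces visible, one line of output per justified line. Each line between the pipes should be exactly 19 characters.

Line 1: ['release', 'were'] (min_width=12, slack=7)
Line 2: ['microwave', 'tired'] (min_width=15, slack=4)
Line 3: ['young', 'pencil', 'happy'] (min_width=18, slack=1)
Line 4: ['dog', 'will', 'any', 'slow'] (min_width=17, slack=2)
Line 5: ['at', 'all', 'emerald'] (min_width=14, slack=5)
Line 6: ['bedroom', 'to'] (min_width=10, slack=9)

Answer: |release        were|
|microwave     tired|
|young  pencil happy|
|dog  will  any slow|
|at    all   emerald|
|bedroom to         |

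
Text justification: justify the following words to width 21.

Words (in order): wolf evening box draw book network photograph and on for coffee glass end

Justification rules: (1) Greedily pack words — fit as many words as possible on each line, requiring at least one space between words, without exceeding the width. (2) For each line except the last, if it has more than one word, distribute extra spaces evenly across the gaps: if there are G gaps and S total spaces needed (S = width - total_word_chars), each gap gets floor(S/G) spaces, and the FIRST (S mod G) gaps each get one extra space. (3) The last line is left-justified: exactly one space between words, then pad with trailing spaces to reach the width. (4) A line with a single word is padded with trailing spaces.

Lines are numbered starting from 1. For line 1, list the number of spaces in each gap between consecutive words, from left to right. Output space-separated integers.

Line 1: ['wolf', 'evening', 'box', 'draw'] (min_width=21, slack=0)
Line 2: ['book', 'network'] (min_width=12, slack=9)
Line 3: ['photograph', 'and', 'on', 'for'] (min_width=21, slack=0)
Line 4: ['coffee', 'glass', 'end'] (min_width=16, slack=5)

Answer: 1 1 1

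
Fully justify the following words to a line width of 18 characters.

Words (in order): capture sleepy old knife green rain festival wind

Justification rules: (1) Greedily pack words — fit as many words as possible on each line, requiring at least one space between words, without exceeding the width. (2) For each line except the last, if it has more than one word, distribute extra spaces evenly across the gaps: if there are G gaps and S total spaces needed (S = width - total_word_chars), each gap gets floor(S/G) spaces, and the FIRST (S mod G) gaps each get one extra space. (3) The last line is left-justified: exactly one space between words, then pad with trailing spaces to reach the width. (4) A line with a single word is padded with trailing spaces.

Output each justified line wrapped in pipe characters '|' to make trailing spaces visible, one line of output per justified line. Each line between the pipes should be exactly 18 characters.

Line 1: ['capture', 'sleepy', 'old'] (min_width=18, slack=0)
Line 2: ['knife', 'green', 'rain'] (min_width=16, slack=2)
Line 3: ['festival', 'wind'] (min_width=13, slack=5)

Answer: |capture sleepy old|
|knife  green  rain|
|festival wind     |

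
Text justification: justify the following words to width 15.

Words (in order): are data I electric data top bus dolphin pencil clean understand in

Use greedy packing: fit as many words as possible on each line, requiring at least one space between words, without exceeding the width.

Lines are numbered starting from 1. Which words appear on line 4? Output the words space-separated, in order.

Answer: pencil clean

Derivation:
Line 1: ['are', 'data', 'I'] (min_width=10, slack=5)
Line 2: ['electric', 'data'] (min_width=13, slack=2)
Line 3: ['top', 'bus', 'dolphin'] (min_width=15, slack=0)
Line 4: ['pencil', 'clean'] (min_width=12, slack=3)
Line 5: ['understand', 'in'] (min_width=13, slack=2)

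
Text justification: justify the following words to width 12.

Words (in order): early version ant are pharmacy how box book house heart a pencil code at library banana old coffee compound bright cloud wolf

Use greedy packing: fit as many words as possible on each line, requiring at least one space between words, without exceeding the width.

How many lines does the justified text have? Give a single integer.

Line 1: ['early'] (min_width=5, slack=7)
Line 2: ['version', 'ant'] (min_width=11, slack=1)
Line 3: ['are', 'pharmacy'] (min_width=12, slack=0)
Line 4: ['how', 'box', 'book'] (min_width=12, slack=0)
Line 5: ['house', 'heart'] (min_width=11, slack=1)
Line 6: ['a', 'pencil'] (min_width=8, slack=4)
Line 7: ['code', 'at'] (min_width=7, slack=5)
Line 8: ['library'] (min_width=7, slack=5)
Line 9: ['banana', 'old'] (min_width=10, slack=2)
Line 10: ['coffee'] (min_width=6, slack=6)
Line 11: ['compound'] (min_width=8, slack=4)
Line 12: ['bright', 'cloud'] (min_width=12, slack=0)
Line 13: ['wolf'] (min_width=4, slack=8)
Total lines: 13

Answer: 13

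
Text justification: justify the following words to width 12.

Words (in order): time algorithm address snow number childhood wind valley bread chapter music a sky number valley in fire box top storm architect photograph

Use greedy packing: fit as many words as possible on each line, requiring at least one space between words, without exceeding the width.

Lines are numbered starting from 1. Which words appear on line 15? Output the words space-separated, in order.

Line 1: ['time'] (min_width=4, slack=8)
Line 2: ['algorithm'] (min_width=9, slack=3)
Line 3: ['address', 'snow'] (min_width=12, slack=0)
Line 4: ['number'] (min_width=6, slack=6)
Line 5: ['childhood'] (min_width=9, slack=3)
Line 6: ['wind', 'valley'] (min_width=11, slack=1)
Line 7: ['bread'] (min_width=5, slack=7)
Line 8: ['chapter'] (min_width=7, slack=5)
Line 9: ['music', 'a', 'sky'] (min_width=11, slack=1)
Line 10: ['number'] (min_width=6, slack=6)
Line 11: ['valley', 'in'] (min_width=9, slack=3)
Line 12: ['fire', 'box', 'top'] (min_width=12, slack=0)
Line 13: ['storm'] (min_width=5, slack=7)
Line 14: ['architect'] (min_width=9, slack=3)
Line 15: ['photograph'] (min_width=10, slack=2)

Answer: photograph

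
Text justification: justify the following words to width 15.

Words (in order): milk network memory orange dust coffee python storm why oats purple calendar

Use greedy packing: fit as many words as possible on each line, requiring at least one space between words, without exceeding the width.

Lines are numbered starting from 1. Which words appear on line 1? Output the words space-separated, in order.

Line 1: ['milk', 'network'] (min_width=12, slack=3)
Line 2: ['memory', 'orange'] (min_width=13, slack=2)
Line 3: ['dust', 'coffee'] (min_width=11, slack=4)
Line 4: ['python', 'storm'] (min_width=12, slack=3)
Line 5: ['why', 'oats', 'purple'] (min_width=15, slack=0)
Line 6: ['calendar'] (min_width=8, slack=7)

Answer: milk network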